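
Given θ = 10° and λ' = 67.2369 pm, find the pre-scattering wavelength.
67.2000 pm

From λ' = λ + Δλ, we have λ = λ' - Δλ

First calculate the Compton shift:
Δλ = λ_C(1 - cos θ)
Δλ = 2.4263 × (1 - cos(10°))
Δλ = 2.4263 × 0.0152
Δλ = 0.0369 pm

Initial wavelength:
λ = λ' - Δλ
λ = 67.2369 - 0.0369
λ = 67.2000 pm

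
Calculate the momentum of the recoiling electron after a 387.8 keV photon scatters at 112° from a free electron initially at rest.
2.6266e-22 kg·m/s

The electron is initially at rest, so by conservation of momentum:
p⃗_e = p⃗₀ − p⃗'  (incident photon momentum minus scattered photon momentum)

Photon momentum magnitudes (p = h/λ = E/c):
λ₀ = hc/E₀ = 3.1971 pm → p₀ = h/λ₀ = 2.0725e-22 kg·m/s
Δλ = λ_C(1 − cos 112°) = 3.3352 pm
λ' = 6.5323 pm → p' = h/λ' = 1.0143e-22 kg·m/s

The scattered photon makes angle θ = 112° with the incident direction, so by the law of cosines:
|p⃗_e|² = p₀² + p'² − 2p₀p'cos θ
|p⃗_e|² = (2.0725e-22)² + (1.0143e-22)² − 2·2.0725e-22·1.0143e-22·cos(112°)
|p⃗_e| = 2.6266e-22 kg·m/s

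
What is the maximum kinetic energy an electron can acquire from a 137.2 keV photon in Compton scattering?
47.9345 keV

Maximum energy transfer occurs at θ = 180° (backscattering).

Initial photon: E₀ = 137.2 keV → λ₀ = 9.0367 pm

Maximum Compton shift (at 180°):
Δλ_max = 2λ_C = 2 × 2.4263 = 4.8526 pm

Final wavelength:
λ' = 9.0367 + 4.8526 = 13.8894 pm

Minimum photon energy (maximum energy to electron):
E'_min = hc/λ' = 89.2655 keV

Maximum electron kinetic energy:
K_max = E₀ - E'_min = 137.2000 - 89.2655 = 47.9345 keV

(Intermediate values are shown rounded; full precision is carried through to the final answer.)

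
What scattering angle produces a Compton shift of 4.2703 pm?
139.46°

From the Compton formula Δλ = λ_C(1 - cos θ), we can solve for θ:

cos θ = 1 - Δλ/λ_C

Given:
- Δλ = 4.2703 pm
- λ_C = h/(m_e·c) ≈ 2.42631024 pm

cos θ = 1 - 4.2703/2.42631024
cos θ = 1 - 1.759998
cos θ = -0.759998

θ = arccos(-0.759998)
θ = 139.46°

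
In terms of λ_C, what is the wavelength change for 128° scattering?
1.6157 λ_C

The Compton shift formula is:
Δλ = λ_C(1 - cos θ)

Dividing both sides by λ_C:
Δλ/λ_C = 1 - cos θ

For θ = 128°:
Δλ/λ_C = 1 - cos(128°)
Δλ/λ_C = 1 - -0.6157
Δλ/λ_C = 1.6157

This means the shift is 1.6157 × λ_C = 3.9201 pm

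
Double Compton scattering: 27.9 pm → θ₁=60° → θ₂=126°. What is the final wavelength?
32.9656 pm

Apply Compton shift twice:

First scattering at θ₁ = 60°:
Δλ₁ = λ_C(1 - cos(60°))
Δλ₁ = 2.4263 × 0.5000
Δλ₁ = 1.2132 pm

After first scattering:
λ₁ = 27.9 + 1.2132 = 29.1132 pm

Second scattering at θ₂ = 126°:
Δλ₂ = λ_C(1 - cos(126°))
Δλ₂ = 2.4263 × 1.5878
Δλ₂ = 3.8525 pm

Final wavelength:
λ₂ = 29.1132 + 3.8525 = 32.9656 pm

Total shift: Δλ_total = 1.2132 + 3.8525 = 5.0656 pm

(Intermediate values are shown rounded; full precision is carried through to the final answer.)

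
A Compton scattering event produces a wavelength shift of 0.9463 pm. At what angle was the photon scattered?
52.41°

From the Compton formula Δλ = λ_C(1 - cos θ), we can solve for θ:

cos θ = 1 - Δλ/λ_C

Given:
- Δλ = 0.9463 pm
- λ_C = h/(m_e·c) ≈ 2.42631024 pm

cos θ = 1 - 0.9463/2.42631024
cos θ = 1 - 0.390016
cos θ = 0.609984

θ = arccos(0.609984)
θ = 52.41°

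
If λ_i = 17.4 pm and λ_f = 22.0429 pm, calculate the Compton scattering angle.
156.00°

First find the wavelength shift:
Δλ = λ' - λ = 22.0429 - 17.4 = 4.6429 pm

Using Δλ = λ_C(1 - cos θ), with λ_C = h/(m_e·c) ≈ 2.42631024 pm:
cos θ = 1 - Δλ/λ_C
cos θ = 1 - 4.6429/2.42631024
cos θ = -0.913564

θ = arccos(-0.913564)
θ = 156.00°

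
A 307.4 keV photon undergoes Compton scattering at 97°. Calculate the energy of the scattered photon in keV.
183.5356 keV

First convert energy to wavelength:
λ = hc/E, with hc ≈ 1239.842 keV·pm (i.e. 1239.842 eV·nm)

For E = 307.4 keV = 307400 eV:
λ = 1239.842 keV·pm / 307.4 keV
λ = 4.0333 pm

Calculate the Compton shift:
Δλ = λ_C(1 - cos(97°)) = 2.4263 × 1.1219
Δλ = 2.7220 pm

Final wavelength:
λ' = 4.0333 + 2.7220 = 6.7553 pm

Final energy:
E' = hc/λ' = 1239.842 / 6.7553 = 183.5356 keV

(Intermediate values are shown rounded; full precision is carried through to the final answer.)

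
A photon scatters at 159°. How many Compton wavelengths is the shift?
1.9336 λ_C

The Compton shift formula is:
Δλ = λ_C(1 - cos θ)

Dividing both sides by λ_C:
Δλ/λ_C = 1 - cos θ

For θ = 159°:
Δλ/λ_C = 1 - cos(159°)
Δλ/λ_C = 1 - -0.9336
Δλ/λ_C = 1.9336

This means the shift is 1.9336 × λ_C = 4.6915 pm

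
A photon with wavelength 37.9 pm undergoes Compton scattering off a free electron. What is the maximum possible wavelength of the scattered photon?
42.7526 pm (at θ = 180°)

The Compton shift is Δλ = λ_C(1 − cos θ).

Since cos θ ranges from −1 to 1, the factor (1 − cos θ) ranges from 0 to 2; the maximum shift occurs at θ = 180° (backscattering):
Δλ_max = 2λ_C = 2 × 2.4263 pm = 4.8526 pm

Maximum scattered wavelength:
λ'_max = λ₀ + Δλ_max = 37.9 + 4.8526 = 42.7526 pm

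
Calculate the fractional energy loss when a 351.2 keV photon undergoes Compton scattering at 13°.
0.0173 (or 1.73%)

Calculate initial and final photon energies:

Initial: E₀ = 351.2 keV → λ₀ = 3.5303 pm
Compton shift: Δλ = 0.0622 pm
Final wavelength: λ' = 3.5925 pm
Final energy: E' = 345.1207 keV

Fractional energy loss:
(E₀ - E')/E₀ = (351.2000 - 345.1207)/351.2000
= 6.0793/351.2000
= 0.0173
= 1.73%

(Intermediate values are shown rounded; full precision is carried through to the final answer.)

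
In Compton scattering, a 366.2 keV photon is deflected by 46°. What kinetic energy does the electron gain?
65.7451 keV

By energy conservation: K_e = E_initial - E_final

First find the scattered photon energy:
Initial wavelength: λ = hc/E = 3.3857 pm
Compton shift: Δλ = λ_C(1 - cos(46°)) = 0.7409 pm
Final wavelength: λ' = 3.3857 + 0.7409 = 4.1265 pm
Final photon energy: E' = hc/λ' = 300.4549 keV

Electron kinetic energy:
K_e = E - E' = 366.2000 - 300.4549 = 65.7451 keV

(Intermediate values are shown rounded; full precision is carried through to the final answer.)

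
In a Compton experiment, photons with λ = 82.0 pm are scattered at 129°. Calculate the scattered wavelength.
85.9532 pm

Using the Compton scattering formula:
λ' = λ + Δλ = λ + λ_C(1 - cos θ)

Given:
- Initial wavelength λ = 82.0 pm
- Scattering angle θ = 129°
- Compton wavelength λ_C ≈ 2.4263 pm

Calculate the shift:
Δλ = 2.4263 × (1 - cos(129°))
Δλ = 2.4263 × 1.6293
Δλ = 3.9532 pm

Final wavelength:
λ' = 82.0 + 3.9532 = 85.9532 pm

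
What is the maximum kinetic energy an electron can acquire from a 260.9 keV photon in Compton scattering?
131.8143 keV

Maximum energy transfer occurs at θ = 180° (backscattering).

Initial photon: E₀ = 260.9 keV → λ₀ = 4.7522 pm

Maximum Compton shift (at 180°):
Δλ_max = 2λ_C = 2 × 2.4263 = 4.8526 pm

Final wavelength:
λ' = 4.7522 + 4.8526 = 9.6048 pm

Minimum photon energy (maximum energy to electron):
E'_min = hc/λ' = 129.0857 keV

Maximum electron kinetic energy:
K_max = E₀ - E'_min = 260.9000 - 129.0857 = 131.8143 keV

(Intermediate values are shown rounded; full precision is carried through to the final answer.)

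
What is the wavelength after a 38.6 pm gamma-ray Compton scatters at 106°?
41.6951 pm

Using the Compton scattering formula:
λ' = λ + Δλ = λ + λ_C(1 - cos θ)

Given:
- Initial wavelength λ = 38.6 pm
- Scattering angle θ = 106°
- Compton wavelength λ_C ≈ 2.4263 pm

Calculate the shift:
Δλ = 2.4263 × (1 - cos(106°))
Δλ = 2.4263 × 1.2756
Δλ = 3.0951 pm

Final wavelength:
λ' = 38.6 + 3.0951 = 41.6951 pm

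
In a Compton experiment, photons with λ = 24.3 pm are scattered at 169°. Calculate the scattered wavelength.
29.1080 pm

Using the Compton scattering formula:
λ' = λ + Δλ = λ + λ_C(1 - cos θ)

Given:
- Initial wavelength λ = 24.3 pm
- Scattering angle θ = 169°
- Compton wavelength λ_C ≈ 2.4263 pm

Calculate the shift:
Δλ = 2.4263 × (1 - cos(169°))
Δλ = 2.4263 × 1.9816
Δλ = 4.8080 pm

Final wavelength:
λ' = 24.3 + 4.8080 = 29.1080 pm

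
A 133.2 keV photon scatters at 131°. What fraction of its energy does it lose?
0.3015 (or 30.15%)

Calculate initial and final photon energies:

Initial: E₀ = 133.2 keV → λ₀ = 9.3081 pm
Compton shift: Δλ = 4.0181 pm
Final wavelength: λ' = 13.3262 pm
Final energy: E' = 93.0377 keV

Fractional energy loss:
(E₀ - E')/E₀ = (133.2000 - 93.0377)/133.2000
= 40.1623/133.2000
= 0.3015
= 30.15%

(Intermediate values are shown rounded; full precision is carried through to the final answer.)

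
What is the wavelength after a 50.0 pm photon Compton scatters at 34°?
50.4148 pm

Using the Compton scattering formula:
λ' = λ + Δλ = λ + λ_C(1 - cos θ)

Given:
- Initial wavelength λ = 50.0 pm
- Scattering angle θ = 34°
- Compton wavelength λ_C ≈ 2.4263 pm

Calculate the shift:
Δλ = 2.4263 × (1 - cos(34°))
Δλ = 2.4263 × 0.1710
Δλ = 0.4148 pm

Final wavelength:
λ' = 50.0 + 0.4148 = 50.4148 pm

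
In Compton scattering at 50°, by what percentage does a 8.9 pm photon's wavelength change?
9.7383%

Calculate the Compton shift:
Δλ = λ_C(1 - cos(50°))
Δλ = 2.4263 × (1 - cos(50°))
Δλ = 2.4263 × 0.3572
Δλ = 0.8667 pm

Percentage change:
(Δλ/λ₀) × 100 = (0.8667/8.9) × 100
= 9.7383%

(Intermediate values are shown rounded; full precision is carried through to the final answer.)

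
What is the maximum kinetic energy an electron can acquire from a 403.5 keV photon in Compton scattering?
247.0598 keV

Maximum energy transfer occurs at θ = 180° (backscattering).

Initial photon: E₀ = 403.5 keV → λ₀ = 3.0727 pm

Maximum Compton shift (at 180°):
Δλ_max = 2λ_C = 2 × 2.4263 = 4.8526 pm

Final wavelength:
λ' = 3.0727 + 4.8526 = 7.9253 pm

Minimum photon energy (maximum energy to electron):
E'_min = hc/λ' = 156.4402 keV

Maximum electron kinetic energy:
K_max = E₀ - E'_min = 403.5000 - 156.4402 = 247.0598 keV

(Intermediate values are shown rounded; full precision is carried through to the final answer.)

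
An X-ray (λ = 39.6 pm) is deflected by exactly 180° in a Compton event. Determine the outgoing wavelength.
44.4526 pm

Using the Compton formula: λ' = λ + λ_C(1 − cos θ)

For θ = 180°, cos θ = -1 (exact) = -1.0000, so:
1 − cos 180° = 1 − (-1) = 2.0000

Δλ = λ_C × 2.0000 = 2.4263 × 2.0000 = 4.8526 pm

λ' = 39.6 + 4.8526 = 44.4526 pm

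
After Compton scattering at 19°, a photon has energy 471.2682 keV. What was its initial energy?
496.2000 keV

Convert final energy to wavelength (hc ≈ 1239.842 keV·pm):
λ' = hc/E' = 1239.842 / 471.2682 = 2.6309 pm

Calculate the Compton shift:
Δλ = λ_C(1 - cos(19°))
Δλ = 2.4263 × (1 - cos(19°))
Δλ = 0.1322 pm

Initial wavelength:
λ = λ' - Δλ = 2.6309 - 0.1322 = 2.4987 pm

Initial energy:
E = hc/λ = 1239.842 / 2.4987 = 496.2000 keV

(Intermediate values are shown rounded; full precision is carried through to the final answer.)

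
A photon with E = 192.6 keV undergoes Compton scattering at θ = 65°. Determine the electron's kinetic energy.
34.4226 keV

By energy conservation: K_e = E_initial - E_final

First find the scattered photon energy:
Initial wavelength: λ = hc/E = 6.4374 pm
Compton shift: Δλ = λ_C(1 - cos(65°)) = 1.4009 pm
Final wavelength: λ' = 6.4374 + 1.4009 = 7.8383 pm
Final photon energy: E' = hc/λ' = 158.1774 keV

Electron kinetic energy:
K_e = E - E' = 192.6000 - 158.1774 = 34.4226 keV

(Intermediate values are shown rounded; full precision is carried through to the final answer.)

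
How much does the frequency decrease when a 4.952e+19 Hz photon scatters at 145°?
2.088e+19 Hz (decrease)

Convert frequency to wavelength (c = 299792458 m/s):
λ₀ = c/f₀ = 299792458/4.952e+19 = 6.0539672e-12 m = 6.0540 pm

Calculate Compton shift:
Δλ = λ_C(1 - cos(145°)) = 4.4138 pm

Final wavelength:
λ' = λ₀ + Δλ = 6.0540 + 4.4138 = 10.4678 pm

Final frequency:
f' = c/λ' = 299792458/1.0467794e-11 = 2.8639506e+19 Hz

Frequency shift (decrease):
Δf = f₀ - f' = 4.952e+19 - 2.8639506e+19 = 2.088e+19 Hz

(Intermediate values are shown rounded; full precision is carried through to the final answer.)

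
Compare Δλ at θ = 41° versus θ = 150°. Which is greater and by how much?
150° produces the larger shift by a factor of 7.607

Calculate both shifts using Δλ = λ_C(1 - cos θ):

For θ₁ = 41°:
Δλ₁ = 2.4263 × (1 - cos(41°))
Δλ₁ = 2.4263 × 0.2453
Δλ₁ = 0.5952 pm

For θ₂ = 150°:
Δλ₂ = 2.4263 × (1 - cos(150°))
Δλ₂ = 2.4263 × 1.8660
Δλ₂ = 4.5276 pm

The 150° angle produces the larger shift.
Ratio: 4.5276/0.5952 = 7.607

(Intermediate values are shown rounded; full precision is carried through to the final answer.)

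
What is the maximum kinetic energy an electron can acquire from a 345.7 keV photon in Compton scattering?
198.7834 keV

Maximum energy transfer occurs at θ = 180° (backscattering).

Initial photon: E₀ = 345.7 keV → λ₀ = 3.5865 pm

Maximum Compton shift (at 180°):
Δλ_max = 2λ_C = 2 × 2.4263 = 4.8526 pm

Final wavelength:
λ' = 3.5865 + 4.8526 = 8.4391 pm

Minimum photon energy (maximum energy to electron):
E'_min = hc/λ' = 146.9166 keV

Maximum electron kinetic energy:
K_max = E₀ - E'_min = 345.7000 - 146.9166 = 198.7834 keV

(Intermediate values are shown rounded; full precision is carried through to the final answer.)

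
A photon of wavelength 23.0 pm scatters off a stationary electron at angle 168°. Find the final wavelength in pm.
27.7996 pm

Using the Compton scattering formula:
λ' = λ + Δλ = λ + λ_C(1 - cos θ)

Given:
- Initial wavelength λ = 23.0 pm
- Scattering angle θ = 168°
- Compton wavelength λ_C ≈ 2.4263 pm

Calculate the shift:
Δλ = 2.4263 × (1 - cos(168°))
Δλ = 2.4263 × 1.9781
Δλ = 4.7996 pm

Final wavelength:
λ' = 23.0 + 4.7996 = 27.7996 pm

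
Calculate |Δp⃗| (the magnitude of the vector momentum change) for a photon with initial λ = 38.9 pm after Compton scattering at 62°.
1.7271e-23 kg·m/s

Photon momentum magnitude is p = h/λ.

Initial momentum:
p₀ = h/λ = 6.6261e-34/3.8900e-11 = 1.7034e-23 kg·m/s

After scattering:
λ' = λ + Δλ = 38.9 + 1.2872 = 40.1872 pm
p' = h/λ' = 6.6261e-34/4.0187e-11 = 1.6488e-23 kg·m/s

Momentum is a vector; the scattered photon's direction makes angle θ = 62° with the incident direction. The magnitude of the vector change Δp⃗ = p⃗₀ − p⃗' is found from the law of cosines:
|Δp⃗|² = p₀² + p'² − 2p₀p'cos θ
|Δp⃗|² = (1.7034e-23)² + (1.6488e-23)² − 2·1.7034e-23·1.6488e-23·cos(62°)
|Δp⃗| = 1.7271e-23 kg·m/s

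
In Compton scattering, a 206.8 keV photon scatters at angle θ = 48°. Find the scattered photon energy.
182.3791 keV

First convert energy to wavelength:
λ = hc/E, with hc ≈ 1239.842 keV·pm (i.e. 1239.842 eV·nm)

For E = 206.8 keV = 206800 eV:
λ = 1239.842 keV·pm / 206.8 keV
λ = 5.9954 pm

Calculate the Compton shift:
Δλ = λ_C(1 - cos(48°)) = 2.4263 × 0.3309
Δλ = 0.8028 pm

Final wavelength:
λ' = 5.9954 + 0.8028 = 6.7982 pm

Final energy:
E' = hc/λ' = 1239.842 / 6.7982 = 182.3791 keV

(Intermediate values are shown rounded; full precision is carried through to the final answer.)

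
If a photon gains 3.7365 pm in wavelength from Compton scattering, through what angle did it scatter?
122.68°

From the Compton formula Δλ = λ_C(1 - cos θ), we can solve for θ:

cos θ = 1 - Δλ/λ_C

Given:
- Δλ = 3.7365 pm
- λ_C = h/(m_e·c) ≈ 2.42631024 pm

cos θ = 1 - 3.7365/2.42631024
cos θ = 1 - 1.539993
cos θ = -0.539993

θ = arccos(-0.539993)
θ = 122.68°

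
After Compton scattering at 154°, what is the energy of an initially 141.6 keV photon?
92.7816 keV

First convert energy to wavelength:
λ = hc/E, with hc ≈ 1239.842 keV·pm (i.e. 1239.842 eV·nm)

For E = 141.6 keV = 141600 eV:
λ = 1239.842 keV·pm / 141.6 keV
λ = 8.7559 pm

Calculate the Compton shift:
Δλ = λ_C(1 - cos(154°)) = 2.4263 × 1.8988
Δλ = 4.6071 pm

Final wavelength:
λ' = 8.7559 + 4.6071 = 13.3630 pm

Final energy:
E' = hc/λ' = 1239.842 / 13.3630 = 92.7816 keV

(Intermediate values are shown rounded; full precision is carried through to the final answer.)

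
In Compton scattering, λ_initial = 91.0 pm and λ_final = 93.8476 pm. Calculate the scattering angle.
100.00°

First find the wavelength shift:
Δλ = λ' - λ = 93.8476 - 91.0 = 2.8476 pm

Using Δλ = λ_C(1 - cos θ), with λ_C = h/(m_e·c) ≈ 2.42631024 pm:
cos θ = 1 - Δλ/λ_C
cos θ = 1 - 2.8476/2.42631024
cos θ = -0.173634

θ = arccos(-0.173634)
θ = 100.00°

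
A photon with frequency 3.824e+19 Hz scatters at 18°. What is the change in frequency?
5.706e+17 Hz (decrease)

Convert frequency to wavelength (c = 299792458 m/s):
λ₀ = c/f₀ = 299792458/3.824e+19 = 7.8397609e-12 m = 7.8398 pm

Calculate Compton shift:
Δλ = λ_C(1 - cos(18°)) = 0.1188 pm

Final wavelength:
λ' = λ₀ + Δλ = 7.8398 + 0.1188 = 7.9585 pm

Final frequency:
f' = c/λ' = 299792458/7.9585130e-12 = 3.7669406e+19 Hz

Frequency shift (decrease):
Δf = f₀ - f' = 3.824e+19 - 3.7669406e+19 = 5.706e+17 Hz

(Intermediate values are shown rounded; full precision is carried through to the final answer.)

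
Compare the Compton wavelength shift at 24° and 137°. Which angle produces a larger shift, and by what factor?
137° produces the larger shift by a factor of 20.026

Calculate both shifts using Δλ = λ_C(1 - cos θ):

For θ₁ = 24°:
Δλ₁ = 2.4263 × (1 - cos(24°))
Δλ₁ = 2.4263 × 0.0865
Δλ₁ = 0.2098 pm

For θ₂ = 137°:
Δλ₂ = 2.4263 × (1 - cos(137°))
Δλ₂ = 2.4263 × 1.7314
Δλ₂ = 4.2008 pm

The 137° angle produces the larger shift.
Ratio: 4.2008/0.2098 = 20.026

(Intermediate values are shown rounded; full precision is carried through to the final answer.)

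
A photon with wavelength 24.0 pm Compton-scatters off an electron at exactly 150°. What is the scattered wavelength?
28.5276 pm

Using the Compton formula: λ' = λ + λ_C(1 − cos θ)

For θ = 150°, cos θ = -√3/2 (exact) ≈ -0.8660, so:
1 − cos 150° = 1 − (-√3/2) ≈ 1.8660

Δλ = λ_C × 1.8660 = 2.4263 × 1.8660 = 4.5276 pm

λ' = 24.0 + 4.5276 = 28.5276 pm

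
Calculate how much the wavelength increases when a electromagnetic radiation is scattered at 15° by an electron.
0.0827 pm

Using the Compton scattering formula:
Δλ = λ_C(1 - cos θ)

where λ_C = h/(m_e·c) ≈ 2.4263 pm is the Compton wavelength of an electron.

For θ = 15°:
cos(15°) = 0.9659
1 - cos(15°) = 0.0341

Δλ = 2.4263 × 0.0341
Δλ = 0.0827 pm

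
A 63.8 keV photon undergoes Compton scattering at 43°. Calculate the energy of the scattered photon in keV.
61.7295 keV

First convert energy to wavelength:
λ = hc/E, with hc ≈ 1239.842 keV·pm (i.e. 1239.842 eV·nm)

For E = 63.8 keV = 63800 eV:
λ = 1239.842 keV·pm / 63.8 keV
λ = 19.4333 pm

Calculate the Compton shift:
Δλ = λ_C(1 - cos(43°)) = 2.4263 × 0.2686
Δλ = 0.6518 pm

Final wavelength:
λ' = 19.4333 + 0.6518 = 20.0851 pm

Final energy:
E' = hc/λ' = 1239.842 / 20.0851 = 61.7295 keV

(Intermediate values are shown rounded; full precision is carried through to the final answer.)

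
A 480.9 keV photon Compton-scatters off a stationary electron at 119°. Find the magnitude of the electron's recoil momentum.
3.2289e-22 kg·m/s

The electron is initially at rest, so by conservation of momentum:
p⃗_e = p⃗₀ − p⃗'  (incident photon momentum minus scattered photon momentum)

Photon momentum magnitudes (p = h/λ = E/c):
λ₀ = hc/E₀ = 2.5782 pm → p₀ = h/λ₀ = 2.5701e-22 kg·m/s
Δλ = λ_C(1 − cos 119°) = 3.6026 pm
λ' = 6.1808 pm → p' = h/λ' = 1.0720e-22 kg·m/s

The scattered photon makes angle θ = 119° with the incident direction, so by the law of cosines:
|p⃗_e|² = p₀² + p'² − 2p₀p'cos θ
|p⃗_e|² = (2.5701e-22)² + (1.0720e-22)² − 2·2.5701e-22·1.0720e-22·cos(119°)
|p⃗_e| = 3.2289e-22 kg·m/s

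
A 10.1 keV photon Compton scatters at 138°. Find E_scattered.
9.7636 keV

First convert energy to wavelength:
λ = hc/E, with hc ≈ 1239.842 keV·pm (i.e. 1239.842 eV·nm)

For E = 10.1 keV = 10100 eV:
λ = 1239.842 keV·pm / 10.1 keV
λ = 122.7566 pm

Calculate the Compton shift:
Δλ = λ_C(1 - cos(138°)) = 2.4263 × 1.7431
Δλ = 4.2294 pm

Final wavelength:
λ' = 122.7566 + 4.2294 = 126.9860 pm

Final energy:
E' = hc/λ' = 1239.842 / 126.9860 = 9.7636 keV

(Intermediate values are shown rounded; full precision is carried through to the final answer.)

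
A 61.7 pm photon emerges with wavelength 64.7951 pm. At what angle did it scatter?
106.00°

First find the wavelength shift:
Δλ = λ' - λ = 64.7951 - 61.7 = 3.0951 pm

Using Δλ = λ_C(1 - cos θ), with λ_C = h/(m_e·c) ≈ 2.42631024 pm:
cos θ = 1 - Δλ/λ_C
cos θ = 1 - 3.0951/2.42631024
cos θ = -0.275641

θ = arccos(-0.275641)
θ = 106.00°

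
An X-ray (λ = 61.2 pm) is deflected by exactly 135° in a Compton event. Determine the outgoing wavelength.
65.3420 pm

Using the Compton formula: λ' = λ + λ_C(1 − cos θ)

For θ = 135°, cos θ = -√2/2 (exact) ≈ -0.7071, so:
1 − cos 135° = 1 − (-√2/2) ≈ 1.7071

Δλ = λ_C × 1.7071 = 2.4263 × 1.7071 = 4.1420 pm

λ' = 61.2 + 4.1420 = 65.3420 pm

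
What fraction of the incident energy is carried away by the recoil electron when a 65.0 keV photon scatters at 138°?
0.1815 (or 18.15%)

Calculate initial and final photon energies:

Initial: E₀ = 65.0 keV → λ₀ = 19.0745 pm
Compton shift: Δλ = 4.2294 pm
Final wavelength: λ' = 23.3039 pm
Final energy: E' = 53.2032 keV

Fractional energy loss:
(E₀ - E')/E₀ = (65.0000 - 53.2032)/65.0000
= 11.7968/65.0000
= 0.1815
= 18.15%

(Intermediate values are shown rounded; full precision is carried through to the final answer.)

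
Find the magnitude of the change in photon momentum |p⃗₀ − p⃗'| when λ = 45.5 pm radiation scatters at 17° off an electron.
4.3002e-24 kg·m/s

Photon momentum magnitude is p = h/λ.

Initial momentum:
p₀ = h/λ = 6.6261e-34/4.5500e-11 = 1.4563e-23 kg·m/s

After scattering:
λ' = λ + Δλ = 45.5 + 0.1060 = 45.6060 pm
p' = h/λ' = 6.6261e-34/4.5606e-11 = 1.4529e-23 kg·m/s

Momentum is a vector; the scattered photon's direction makes angle θ = 17° with the incident direction. The magnitude of the vector change Δp⃗ = p⃗₀ − p⃗' is found from the law of cosines:
|Δp⃗|² = p₀² + p'² − 2p₀p'cos θ
|Δp⃗|² = (1.4563e-23)² + (1.4529e-23)² − 2·1.4563e-23·1.4529e-23·cos(17°)
|Δp⃗| = 4.3002e-24 kg·m/s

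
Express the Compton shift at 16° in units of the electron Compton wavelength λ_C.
0.0387 λ_C

The Compton shift formula is:
Δλ = λ_C(1 - cos θ)

Dividing both sides by λ_C:
Δλ/λ_C = 1 - cos θ

For θ = 16°:
Δλ/λ_C = 1 - cos(16°)
Δλ/λ_C = 1 - 0.9613
Δλ/λ_C = 0.0387

This means the shift is 0.0387 × λ_C = 0.0940 pm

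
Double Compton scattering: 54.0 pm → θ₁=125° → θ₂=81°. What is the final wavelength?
59.8647 pm

Apply Compton shift twice:

First scattering at θ₁ = 125°:
Δλ₁ = λ_C(1 - cos(125°))
Δλ₁ = 2.4263 × 1.5736
Δλ₁ = 3.8180 pm

After first scattering:
λ₁ = 54.0 + 3.8180 = 57.8180 pm

Second scattering at θ₂ = 81°:
Δλ₂ = λ_C(1 - cos(81°))
Δλ₂ = 2.4263 × 0.8436
Δλ₂ = 2.0468 pm

Final wavelength:
λ₂ = 57.8180 + 2.0468 = 59.8647 pm

Total shift: Δλ_total = 3.8180 + 2.0468 = 5.8647 pm

(Intermediate values are shown rounded; full precision is carried through to the final answer.)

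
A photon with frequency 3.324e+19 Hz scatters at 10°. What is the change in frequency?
1.353e+17 Hz (decrease)

Convert frequency to wavelength (c = 299792458 m/s):
λ₀ = c/f₀ = 299792458/3.324e+19 = 9.0190270e-12 m = 9.0190 pm

Calculate Compton shift:
Δλ = λ_C(1 - cos(10°)) = 0.0369 pm

Final wavelength:
λ' = λ₀ + Δλ = 9.0190 + 0.0369 = 9.0559 pm

Final frequency:
f' = c/λ' = 299792458/9.0558881e-12 = 3.3104700e+19 Hz

Frequency shift (decrease):
Δf = f₀ - f' = 3.324e+19 - 3.3104700e+19 = 1.353e+17 Hz

(Intermediate values are shown rounded; full precision is carried through to the final answer.)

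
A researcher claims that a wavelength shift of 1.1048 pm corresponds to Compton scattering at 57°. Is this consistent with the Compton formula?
Yes, consistent

Calculate the expected shift for θ = 57°:

Δλ_expected = λ_C(1 - cos(57°))
Δλ_expected = 2.4263 × (1 - cos(57°))
Δλ_expected = 2.4263 × 0.4554
Δλ_expected = 1.1048 pm

Given shift: 1.1048 pm
Expected shift: 1.1048 pm
Difference: 0.0000 pm

The values match. This is consistent with Compton scattering at the stated angle.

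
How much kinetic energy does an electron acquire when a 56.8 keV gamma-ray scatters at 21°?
0.4163 keV

By energy conservation: K_e = E_initial - E_final

First find the scattered photon energy:
Initial wavelength: λ = hc/E = 21.8282 pm
Compton shift: Δλ = λ_C(1 - cos(21°)) = 0.1612 pm
Final wavelength: λ' = 21.8282 + 0.1612 = 21.9894 pm
Final photon energy: E' = hc/λ' = 56.3837 keV

Electron kinetic energy:
K_e = E - E' = 56.8000 - 56.3837 = 0.4163 keV

(Intermediate values are shown rounded; full precision is carried through to the final answer.)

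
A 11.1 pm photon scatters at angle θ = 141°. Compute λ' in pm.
15.4119 pm

Using the Compton scattering formula:
λ' = λ + Δλ = λ + λ_C(1 - cos θ)

Given:
- Initial wavelength λ = 11.1 pm
- Scattering angle θ = 141°
- Compton wavelength λ_C ≈ 2.4263 pm

Calculate the shift:
Δλ = 2.4263 × (1 - cos(141°))
Δλ = 2.4263 × 1.7771
Δλ = 4.3119 pm

Final wavelength:
λ' = 11.1 + 4.3119 = 15.4119 pm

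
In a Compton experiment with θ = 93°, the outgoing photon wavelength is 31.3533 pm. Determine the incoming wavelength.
28.8000 pm

From λ' = λ + Δλ, we have λ = λ' - Δλ

First calculate the Compton shift:
Δλ = λ_C(1 - cos θ)
Δλ = 2.4263 × (1 - cos(93°))
Δλ = 2.4263 × 1.0523
Δλ = 2.5533 pm

Initial wavelength:
λ = λ' - Δλ
λ = 31.3533 - 2.5533
λ = 28.8000 pm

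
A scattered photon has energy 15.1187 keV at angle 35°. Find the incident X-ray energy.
15.2000 keV

Convert final energy to wavelength (hc ≈ 1239.842 keV·pm):
λ' = hc/E' = 1239.842 / 15.1187 = 82.0072 pm

Calculate the Compton shift:
Δλ = λ_C(1 - cos(35°))
Δλ = 2.4263 × (1 - cos(35°))
Δλ = 0.4388 pm

Initial wavelength:
λ = λ' - Δλ = 82.0072 - 0.4388 = 81.5684 pm

Initial energy:
E = hc/λ = 1239.842 / 81.5684 = 15.2000 keV

(Intermediate values are shown rounded; full precision is carried through to the final answer.)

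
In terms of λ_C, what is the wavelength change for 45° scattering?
0.2929 λ_C

The Compton shift formula is:
Δλ = λ_C(1 - cos θ)

Dividing both sides by λ_C:
Δλ/λ_C = 1 - cos θ

For θ = 45°:
Δλ/λ_C = 1 - cos(45°)
Δλ/λ_C = 1 - 0.7071
Δλ/λ_C = 0.2929

This means the shift is 0.2929 × λ_C = 0.7106 pm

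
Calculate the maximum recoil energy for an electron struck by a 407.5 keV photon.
250.4621 keV

Maximum energy transfer occurs at θ = 180° (backscattering).

Initial photon: E₀ = 407.5 keV → λ₀ = 3.0426 pm

Maximum Compton shift (at 180°):
Δλ_max = 2λ_C = 2 × 2.4263 = 4.8526 pm

Final wavelength:
λ' = 3.0426 + 4.8526 = 7.8952 pm

Minimum photon energy (maximum energy to electron):
E'_min = hc/λ' = 157.0379 keV

Maximum electron kinetic energy:
K_max = E₀ - E'_min = 407.5000 - 157.0379 = 250.4621 keV

(Intermediate values are shown rounded; full precision is carried through to the final answer.)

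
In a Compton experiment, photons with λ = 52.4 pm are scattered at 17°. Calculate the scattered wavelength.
52.5060 pm

Using the Compton scattering formula:
λ' = λ + Δλ = λ + λ_C(1 - cos θ)

Given:
- Initial wavelength λ = 52.4 pm
- Scattering angle θ = 17°
- Compton wavelength λ_C ≈ 2.4263 pm

Calculate the shift:
Δλ = 2.4263 × (1 - cos(17°))
Δλ = 2.4263 × 0.0437
Δλ = 0.1060 pm

Final wavelength:
λ' = 52.4 + 0.1060 = 52.5060 pm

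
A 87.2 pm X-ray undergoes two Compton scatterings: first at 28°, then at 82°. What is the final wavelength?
89.5726 pm

Apply Compton shift twice:

First scattering at θ₁ = 28°:
Δλ₁ = λ_C(1 - cos(28°))
Δλ₁ = 2.4263 × 0.1171
Δλ₁ = 0.2840 pm

After first scattering:
λ₁ = 87.2 + 0.2840 = 87.4840 pm

Second scattering at θ₂ = 82°:
Δλ₂ = λ_C(1 - cos(82°))
Δλ₂ = 2.4263 × 0.8608
Δλ₂ = 2.0886 pm

Final wavelength:
λ₂ = 87.4840 + 2.0886 = 89.5726 pm

Total shift: Δλ_total = 0.2840 + 2.0886 = 2.3726 pm

(Intermediate values are shown rounded; full precision is carried through to the final answer.)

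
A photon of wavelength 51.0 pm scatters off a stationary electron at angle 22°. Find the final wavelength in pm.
51.1767 pm

Using the Compton scattering formula:
λ' = λ + Δλ = λ + λ_C(1 - cos θ)

Given:
- Initial wavelength λ = 51.0 pm
- Scattering angle θ = 22°
- Compton wavelength λ_C ≈ 2.4263 pm

Calculate the shift:
Δλ = 2.4263 × (1 - cos(22°))
Δλ = 2.4263 × 0.0728
Δλ = 0.1767 pm

Final wavelength:
λ' = 51.0 + 0.1767 = 51.1767 pm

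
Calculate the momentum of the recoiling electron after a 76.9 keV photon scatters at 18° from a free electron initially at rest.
1.2815e-23 kg·m/s

The electron is initially at rest, so by conservation of momentum:
p⃗_e = p⃗₀ − p⃗'  (incident photon momentum minus scattered photon momentum)

Photon momentum magnitudes (p = h/λ = E/c):
λ₀ = hc/E₀ = 16.1228 pm → p₀ = h/λ₀ = 4.1098e-23 kg·m/s
Δλ = λ_C(1 − cos 18°) = 0.1188 pm
λ' = 16.2415 pm → p' = h/λ' = 4.0797e-23 kg·m/s

The scattered photon makes angle θ = 18° with the incident direction, so by the law of cosines:
|p⃗_e|² = p₀² + p'² − 2p₀p'cos θ
|p⃗_e|² = (4.1098e-23)² + (4.0797e-23)² − 2·4.1098e-23·4.0797e-23·cos(18°)
|p⃗_e| = 1.2815e-23 kg·m/s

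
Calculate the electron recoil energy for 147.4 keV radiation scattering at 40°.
9.3185 keV

By energy conservation: K_e = E_initial - E_final

First find the scattered photon energy:
Initial wavelength: λ = hc/E = 8.4114 pm
Compton shift: Δλ = λ_C(1 - cos(40°)) = 0.5676 pm
Final wavelength: λ' = 8.4114 + 0.5676 = 8.9791 pm
Final photon energy: E' = hc/λ' = 138.0815 keV

Electron kinetic energy:
K_e = E - E' = 147.4000 - 138.0815 = 9.3185 keV

(Intermediate values are shown rounded; full precision is carried through to the final answer.)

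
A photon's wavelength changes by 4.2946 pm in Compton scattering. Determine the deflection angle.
140.36°

From the Compton formula Δλ = λ_C(1 - cos θ), we can solve for θ:

cos θ = 1 - Δλ/λ_C

Given:
- Δλ = 4.2946 pm
- λ_C = h/(m_e·c) ≈ 2.42631024 pm

cos θ = 1 - 4.2946/2.42631024
cos θ = 1 - 1.770013
cos θ = -0.770013

θ = arccos(-0.770013)
θ = 140.36°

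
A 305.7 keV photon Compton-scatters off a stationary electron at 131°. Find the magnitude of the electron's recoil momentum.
2.2587e-22 kg·m/s

The electron is initially at rest, so by conservation of momentum:
p⃗_e = p⃗₀ − p⃗'  (incident photon momentum minus scattered photon momentum)

Photon momentum magnitudes (p = h/λ = E/c):
λ₀ = hc/E₀ = 4.0557 pm → p₀ = h/λ₀ = 1.6337e-22 kg·m/s
Δλ = λ_C(1 − cos 131°) = 4.0181 pm
λ' = 8.0739 pm → p' = h/λ' = 8.2068e-23 kg·m/s

The scattered photon makes angle θ = 131° with the incident direction, so by the law of cosines:
|p⃗_e|² = p₀² + p'² − 2p₀p'cos θ
|p⃗_e|² = (1.6337e-22)² + (8.2068e-23)² − 2·1.6337e-22·8.2068e-23·cos(131°)
|p⃗_e| = 2.2587e-22 kg·m/s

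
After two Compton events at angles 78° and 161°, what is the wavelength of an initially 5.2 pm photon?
11.8423 pm

Apply Compton shift twice:

First scattering at θ₁ = 78°:
Δλ₁ = λ_C(1 - cos(78°))
Δλ₁ = 2.4263 × 0.7921
Δλ₁ = 1.9219 pm

After first scattering:
λ₁ = 5.2 + 1.9219 = 7.1219 pm

Second scattering at θ₂ = 161°:
Δλ₂ = λ_C(1 - cos(161°))
Δλ₂ = 2.4263 × 1.9455
Δλ₂ = 4.7204 pm

Final wavelength:
λ₂ = 7.1219 + 4.7204 = 11.8423 pm

Total shift: Δλ_total = 1.9219 + 4.7204 = 6.6423 pm

(Intermediate values are shown rounded; full precision is carried through to the final answer.)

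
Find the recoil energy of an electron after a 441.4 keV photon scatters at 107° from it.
232.8332 keV

By energy conservation: K_e = E_initial - E_final

First find the scattered photon energy:
Initial wavelength: λ = hc/E = 2.8089 pm
Compton shift: Δλ = λ_C(1 - cos(107°)) = 3.1357 pm
Final wavelength: λ' = 2.8089 + 3.1357 = 5.9446 pm
Final photon energy: E' = hc/λ' = 208.5668 keV

Electron kinetic energy:
K_e = E - E' = 441.4000 - 208.5668 = 232.8332 keV

(Intermediate values are shown rounded; full precision is carried through to the final answer.)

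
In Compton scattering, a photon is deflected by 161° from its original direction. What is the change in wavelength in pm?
4.7204 pm

Using the Compton scattering formula:
Δλ = λ_C(1 - cos θ)

where λ_C = h/(m_e·c) ≈ 2.4263 pm is the Compton wavelength of an electron.

For θ = 161°:
cos(161°) = -0.9455
1 - cos(161°) = 1.9455

Δλ = 2.4263 × 1.9455
Δλ = 4.7204 pm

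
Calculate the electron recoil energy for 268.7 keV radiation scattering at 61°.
57.2757 keV

By energy conservation: K_e = E_initial - E_final

First find the scattered photon energy:
Initial wavelength: λ = hc/E = 4.6142 pm
Compton shift: Δλ = λ_C(1 - cos(61°)) = 1.2500 pm
Final wavelength: λ' = 4.6142 + 1.2500 = 5.8642 pm
Final photon energy: E' = hc/λ' = 211.4243 keV

Electron kinetic energy:
K_e = E - E' = 268.7000 - 211.4243 = 57.2757 keV

(Intermediate values are shown rounded; full precision is carried through to the final answer.)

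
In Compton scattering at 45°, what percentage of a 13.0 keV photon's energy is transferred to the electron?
0.0074 (or 0.74%)

Calculate initial and final photon energies:

Initial: E₀ = 13.0 keV → λ₀ = 95.3725 pm
Compton shift: Δλ = 0.7106 pm
Final wavelength: λ' = 96.0831 pm
Final energy: E' = 12.9038 keV

Fractional energy loss:
(E₀ - E')/E₀ = (13.0000 - 12.9038)/13.0000
= 0.0962/13.0000
= 0.0074
= 0.74%

(Intermediate values are shown rounded; full precision is carried through to the final answer.)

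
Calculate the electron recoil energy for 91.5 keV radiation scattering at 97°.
15.3061 keV

By energy conservation: K_e = E_initial - E_final

First find the scattered photon energy:
Initial wavelength: λ = hc/E = 13.5502 pm
Compton shift: Δλ = λ_C(1 - cos(97°)) = 2.7220 pm
Final wavelength: λ' = 13.5502 + 2.7220 = 16.2722 pm
Final photon energy: E' = hc/λ' = 76.1939 keV

Electron kinetic energy:
K_e = E - E' = 91.5000 - 76.1939 = 15.3061 keV

(Intermediate values are shown rounded; full precision is carried through to the final answer.)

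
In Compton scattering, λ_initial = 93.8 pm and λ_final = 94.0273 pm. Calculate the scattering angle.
25.00°

First find the wavelength shift:
Δλ = λ' - λ = 94.0273 - 93.8 = 0.2273 pm

Using Δλ = λ_C(1 - cos θ), with λ_C = h/(m_e·c) ≈ 2.42631024 pm:
cos θ = 1 - Δλ/λ_C
cos θ = 1 - 0.2273/2.42631024
cos θ = 0.906319

θ = arccos(0.906319)
θ = 25.00°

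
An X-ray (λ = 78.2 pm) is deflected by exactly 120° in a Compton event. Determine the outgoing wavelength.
81.8395 pm

Using the Compton formula: λ' = λ + λ_C(1 − cos θ)

For θ = 120°, cos θ = -1/2 (exact) = -0.5000, so:
1 − cos 120° = 1 − (-1/2) = 1.5000

Δλ = λ_C × 1.5000 = 2.4263 × 1.5000 = 3.6395 pm

λ' = 78.2 + 3.6395 = 81.8395 pm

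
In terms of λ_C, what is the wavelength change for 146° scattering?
1.8290 λ_C

The Compton shift formula is:
Δλ = λ_C(1 - cos θ)

Dividing both sides by λ_C:
Δλ/λ_C = 1 - cos θ

For θ = 146°:
Δλ/λ_C = 1 - cos(146°)
Δλ/λ_C = 1 - -0.8290
Δλ/λ_C = 1.8290

This means the shift is 1.8290 × λ_C = 4.4378 pm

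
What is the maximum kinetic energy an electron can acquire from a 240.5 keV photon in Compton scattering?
116.6135 keV

Maximum energy transfer occurs at θ = 180° (backscattering).

Initial photon: E₀ = 240.5 keV → λ₀ = 5.1553 pm

Maximum Compton shift (at 180°):
Δλ_max = 2λ_C = 2 × 2.4263 = 4.8526 pm

Final wavelength:
λ' = 5.1553 + 4.8526 = 10.0079 pm

Minimum photon energy (maximum energy to electron):
E'_min = hc/λ' = 123.8865 keV

Maximum electron kinetic energy:
K_max = E₀ - E'_min = 240.5000 - 123.8865 = 116.6135 keV

(Intermediate values are shown rounded; full precision is carried through to the final answer.)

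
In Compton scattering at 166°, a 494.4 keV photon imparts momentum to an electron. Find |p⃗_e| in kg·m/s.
3.5312e-22 kg·m/s

The electron is initially at rest, so by conservation of momentum:
p⃗_e = p⃗₀ − p⃗'  (incident photon momentum minus scattered photon momentum)

Photon momentum magnitudes (p = h/λ = E/c):
λ₀ = hc/E₀ = 2.5078 pm → p₀ = h/λ₀ = 2.6422e-22 kg·m/s
Δλ = λ_C(1 − cos 166°) = 4.7805 pm
λ' = 7.2883 pm → p' = h/λ' = 9.0914e-23 kg·m/s

The scattered photon makes angle θ = 166° with the incident direction, so by the law of cosines:
|p⃗_e|² = p₀² + p'² − 2p₀p'cos θ
|p⃗_e|² = (2.6422e-22)² + (9.0914e-23)² − 2·2.6422e-22·9.0914e-23·cos(166°)
|p⃗_e| = 3.5312e-22 kg·m/s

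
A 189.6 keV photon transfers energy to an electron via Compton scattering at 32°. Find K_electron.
10.1191 keV

By energy conservation: K_e = E_initial - E_final

First find the scattered photon energy:
Initial wavelength: λ = hc/E = 6.5393 pm
Compton shift: Δλ = λ_C(1 - cos(32°)) = 0.3687 pm
Final wavelength: λ' = 6.5393 + 0.3687 = 6.9079 pm
Final photon energy: E' = hc/λ' = 179.4809 keV

Electron kinetic energy:
K_e = E - E' = 189.6000 - 179.4809 = 10.1191 keV

(Intermediate values are shown rounded; full precision is carried through to the final answer.)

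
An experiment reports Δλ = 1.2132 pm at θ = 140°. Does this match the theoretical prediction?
No, inconsistent

Calculate the expected shift for θ = 140°:

Δλ_expected = λ_C(1 - cos(140°))
Δλ_expected = 2.4263 × (1 - cos(140°))
Δλ_expected = 2.4263 × 1.7660
Δλ_expected = 4.2850 pm

Given shift: 1.2132 pm
Expected shift: 4.2850 pm
Difference: 3.0718 pm

The values do not match. The given shift corresponds to θ ≈ 60.0°, not 140°.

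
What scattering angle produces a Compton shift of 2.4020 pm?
89.43°

From the Compton formula Δλ = λ_C(1 - cos θ), we can solve for θ:

cos θ = 1 - Δλ/λ_C

Given:
- Δλ = 2.4020 pm
- λ_C = h/(m_e·c) ≈ 2.42631024 pm

cos θ = 1 - 2.4020/2.42631024
cos θ = 1 - 0.989981
cos θ = 0.010019

θ = arccos(0.010019)
θ = 89.43°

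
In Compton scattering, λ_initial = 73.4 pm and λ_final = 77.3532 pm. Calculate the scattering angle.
129.00°

First find the wavelength shift:
Δλ = λ' - λ = 77.3532 - 73.4 = 3.9532 pm

Using Δλ = λ_C(1 - cos θ), with λ_C = h/(m_e·c) ≈ 2.42631024 pm:
cos θ = 1 - Δλ/λ_C
cos θ = 1 - 3.9532/2.42631024
cos θ = -0.629305

θ = arccos(-0.629305)
θ = 129.00°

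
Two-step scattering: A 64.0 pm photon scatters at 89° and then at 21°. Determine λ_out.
66.5451 pm

Apply Compton shift twice:

First scattering at θ₁ = 89°:
Δλ₁ = λ_C(1 - cos(89°))
Δλ₁ = 2.4263 × 0.9825
Δλ₁ = 2.3840 pm

After first scattering:
λ₁ = 64.0 + 2.3840 = 66.3840 pm

Second scattering at θ₂ = 21°:
Δλ₂ = λ_C(1 - cos(21°))
Δλ₂ = 2.4263 × 0.0664
Δλ₂ = 0.1612 pm

Final wavelength:
λ₂ = 66.3840 + 0.1612 = 66.5451 pm

Total shift: Δλ_total = 2.3840 + 0.1612 = 2.5451 pm

(Intermediate values are shown rounded; full precision is carried through to the final answer.)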